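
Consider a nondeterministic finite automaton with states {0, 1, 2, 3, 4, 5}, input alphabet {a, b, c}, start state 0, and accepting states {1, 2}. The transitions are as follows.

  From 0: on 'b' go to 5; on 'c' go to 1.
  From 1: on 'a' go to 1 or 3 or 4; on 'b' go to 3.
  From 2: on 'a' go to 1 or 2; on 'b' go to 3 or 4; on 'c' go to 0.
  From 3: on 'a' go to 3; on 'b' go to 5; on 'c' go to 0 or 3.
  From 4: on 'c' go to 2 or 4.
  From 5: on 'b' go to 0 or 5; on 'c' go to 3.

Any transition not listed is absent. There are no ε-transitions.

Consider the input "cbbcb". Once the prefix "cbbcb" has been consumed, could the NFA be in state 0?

No

Start in {0}.
Read 'c': 0→{1}; now {1}.
Read 'b': 1→{3}; now {3}.
Read 'b': 3→{5}; now {5}.
Read 'c': 5→{3}; now {3}.
Read 'b': 3→{5}; now {5}.
State 0 is not in {5}.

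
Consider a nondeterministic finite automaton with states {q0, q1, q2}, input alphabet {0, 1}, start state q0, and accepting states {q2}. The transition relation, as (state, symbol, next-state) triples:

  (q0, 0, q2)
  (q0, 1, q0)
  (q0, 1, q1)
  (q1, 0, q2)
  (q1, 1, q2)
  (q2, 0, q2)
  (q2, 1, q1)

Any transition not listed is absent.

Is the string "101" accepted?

No

Start in {q0}.
Read '1': {q0} → {q0, q1}.
Read '0': {q0, q1} → {q2}.
Read '1': {q2} → {q1}.
The final set {q1} contains no accepting state.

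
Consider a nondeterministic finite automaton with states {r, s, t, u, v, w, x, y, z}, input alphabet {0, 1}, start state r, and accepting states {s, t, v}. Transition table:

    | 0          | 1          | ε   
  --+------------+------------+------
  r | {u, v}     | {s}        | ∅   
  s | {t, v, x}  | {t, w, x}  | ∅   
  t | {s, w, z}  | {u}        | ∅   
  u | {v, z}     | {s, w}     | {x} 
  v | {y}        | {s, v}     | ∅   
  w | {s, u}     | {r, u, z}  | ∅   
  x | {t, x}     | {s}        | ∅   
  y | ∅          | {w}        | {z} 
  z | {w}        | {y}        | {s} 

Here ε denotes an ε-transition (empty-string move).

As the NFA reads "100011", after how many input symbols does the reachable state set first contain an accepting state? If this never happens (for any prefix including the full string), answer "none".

Start in {r}.
Read '1': {r} → {s}.
None of the earlier sets intersect F, but {s} does.

1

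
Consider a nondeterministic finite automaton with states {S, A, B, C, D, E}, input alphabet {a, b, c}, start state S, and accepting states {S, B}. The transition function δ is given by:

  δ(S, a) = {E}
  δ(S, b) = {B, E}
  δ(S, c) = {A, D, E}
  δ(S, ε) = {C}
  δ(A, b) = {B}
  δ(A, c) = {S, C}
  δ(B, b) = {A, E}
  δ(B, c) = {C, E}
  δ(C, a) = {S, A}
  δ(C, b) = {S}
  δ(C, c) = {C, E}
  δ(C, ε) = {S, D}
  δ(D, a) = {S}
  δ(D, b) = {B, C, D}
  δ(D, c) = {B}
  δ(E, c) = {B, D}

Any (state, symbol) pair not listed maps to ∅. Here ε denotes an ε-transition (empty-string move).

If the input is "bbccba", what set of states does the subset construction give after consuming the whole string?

{S, A, C, D, E}

Start: ε-closure({S}) = {S, C, D}.
Read 'b': S→{B, E}, C→{S}, D→{B, C, D}; now {S, B, C, D, E}.
Read 'b': S→{B, E}, B→{A, E}, C→{S}, D→{B, C, D}, E→∅; now {S, A, B, C, D, E}.
Read 'c': S→{A, D, E}, A→{S, C}, B→{C, E}, C→{C, E}, D→{B}, E→{B, D}; now {S, A, B, C, D, E}.
Read 'c': S→{A, D, E}, A→{S, C}, B→{C, E}, C→{C, E}, D→{B}, E→{B, D}; now {S, A, B, C, D, E}.
Read 'b': S→{B, E}, A→{B}, B→{A, E}, C→{S}, D→{B, C, D}, E→∅; now {S, A, B, C, D, E}.
Read 'a': S→{E}, A→∅, B→∅, C→{S, A}, D→{S}, E→∅; union {S, A, E}; ε-closure = {S, A, C, D, E}.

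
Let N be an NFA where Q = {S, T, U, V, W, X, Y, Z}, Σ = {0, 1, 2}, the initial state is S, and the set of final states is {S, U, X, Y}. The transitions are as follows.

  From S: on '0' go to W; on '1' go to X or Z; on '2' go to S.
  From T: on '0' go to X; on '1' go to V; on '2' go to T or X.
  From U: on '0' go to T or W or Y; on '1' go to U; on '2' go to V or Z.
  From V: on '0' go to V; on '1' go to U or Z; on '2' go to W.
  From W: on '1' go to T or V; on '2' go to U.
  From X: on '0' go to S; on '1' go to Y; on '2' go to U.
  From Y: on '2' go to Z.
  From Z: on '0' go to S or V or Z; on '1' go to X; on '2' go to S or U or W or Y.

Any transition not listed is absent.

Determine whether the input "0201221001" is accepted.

Start in {S}.
Read '0': S→{W}; now {W}.
Read '2': W→{U}; now {U}.
Read '0': U→{T, W, Y}; now {T, W, Y}.
Read '1': T→{V}, W→{T, V}, Y→∅; now {T, V}.
Read '2': T→{T, X}, V→{W}; now {T, W, X}.
Read '2': T→{T, X}, W→{U}, X→{U}; now {T, U, X}.
Read '1': T→{V}, U→{U}, X→{Y}; now {U, V, Y}.
Read '0': U→{T, W, Y}, V→{V}, Y→∅; now {T, V, W, Y}.
Read '0': T→{X}, V→{V}, W→∅, Y→∅; now {V, X}.
Read '1': V→{U, Z}, X→{Y}; now {U, Y, Z}.
The final set {U, Y, Z} contains the accepting states U, Y.

Yes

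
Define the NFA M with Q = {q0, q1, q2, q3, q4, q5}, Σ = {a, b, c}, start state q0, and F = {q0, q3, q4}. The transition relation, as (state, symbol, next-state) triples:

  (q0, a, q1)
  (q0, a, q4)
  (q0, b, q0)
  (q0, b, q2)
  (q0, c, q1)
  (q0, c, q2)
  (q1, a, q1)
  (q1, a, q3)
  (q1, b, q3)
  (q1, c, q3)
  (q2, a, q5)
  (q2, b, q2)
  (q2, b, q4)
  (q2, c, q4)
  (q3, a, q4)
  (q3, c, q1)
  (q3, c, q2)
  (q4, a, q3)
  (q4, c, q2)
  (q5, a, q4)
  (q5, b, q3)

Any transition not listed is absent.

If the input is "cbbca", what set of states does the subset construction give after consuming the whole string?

{q3, q5}

Start in {q0}.
Read 'c': {q0} → {q1, q2}.
Read 'b': {q1, q2} → {q2, q3, q4}.
Read 'b': {q2, q3, q4} → {q2, q4}.
Read 'c': {q2, q4} → {q2, q4}.
Read 'a': {q2, q4} → {q3, q5}.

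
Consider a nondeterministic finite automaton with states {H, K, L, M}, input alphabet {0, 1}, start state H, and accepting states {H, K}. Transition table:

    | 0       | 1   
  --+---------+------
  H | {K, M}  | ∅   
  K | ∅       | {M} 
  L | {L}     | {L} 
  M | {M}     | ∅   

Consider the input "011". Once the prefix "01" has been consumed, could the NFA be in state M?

Start in {H}.
Read '0': H→{K, M}; now {K, M}.
Read '1': K→{M}, M→∅; now {M}.
State M is in {M}.

Yes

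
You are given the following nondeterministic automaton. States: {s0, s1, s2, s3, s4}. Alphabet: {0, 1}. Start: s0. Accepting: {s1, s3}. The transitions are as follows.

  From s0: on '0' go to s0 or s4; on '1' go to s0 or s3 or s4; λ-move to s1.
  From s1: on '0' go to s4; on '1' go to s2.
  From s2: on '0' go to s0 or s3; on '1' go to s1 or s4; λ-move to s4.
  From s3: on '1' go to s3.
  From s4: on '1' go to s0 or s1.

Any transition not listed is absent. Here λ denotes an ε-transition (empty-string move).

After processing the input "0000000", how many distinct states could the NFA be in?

3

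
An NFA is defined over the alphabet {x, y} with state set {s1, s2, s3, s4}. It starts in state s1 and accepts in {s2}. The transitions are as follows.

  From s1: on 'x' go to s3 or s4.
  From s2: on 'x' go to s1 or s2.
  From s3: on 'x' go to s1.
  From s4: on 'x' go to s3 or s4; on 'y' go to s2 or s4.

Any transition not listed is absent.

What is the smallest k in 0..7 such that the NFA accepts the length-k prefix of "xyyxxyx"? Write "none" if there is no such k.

2

Start in {s1}.
Read 'x': {s1} → {s3, s4}.
Read 'y': {s3, s4} → {s2, s4}.
None of the earlier sets intersect F, but {s2, s4} does.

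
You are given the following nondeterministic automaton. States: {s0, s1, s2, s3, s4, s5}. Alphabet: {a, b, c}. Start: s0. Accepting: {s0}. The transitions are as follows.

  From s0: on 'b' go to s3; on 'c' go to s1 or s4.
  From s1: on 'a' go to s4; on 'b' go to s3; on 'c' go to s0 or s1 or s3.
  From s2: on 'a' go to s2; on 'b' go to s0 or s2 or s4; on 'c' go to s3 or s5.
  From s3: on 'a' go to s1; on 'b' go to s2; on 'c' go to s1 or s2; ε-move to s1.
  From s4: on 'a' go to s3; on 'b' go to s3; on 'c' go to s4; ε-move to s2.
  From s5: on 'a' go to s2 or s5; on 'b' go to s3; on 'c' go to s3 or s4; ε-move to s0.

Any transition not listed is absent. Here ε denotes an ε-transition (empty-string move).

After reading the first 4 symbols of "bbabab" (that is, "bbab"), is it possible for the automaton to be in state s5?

No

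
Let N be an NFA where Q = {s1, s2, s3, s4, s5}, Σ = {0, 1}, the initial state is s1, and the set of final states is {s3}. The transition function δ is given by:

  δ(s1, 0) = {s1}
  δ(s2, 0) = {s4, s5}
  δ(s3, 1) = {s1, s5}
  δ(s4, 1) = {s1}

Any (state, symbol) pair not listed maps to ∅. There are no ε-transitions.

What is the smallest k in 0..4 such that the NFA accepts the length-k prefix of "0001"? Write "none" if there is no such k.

Start in {s1}.
Read '0': s1→{s1}; now {s1}.
Read '0': s1→{s1}; now {s1}.
Read '0': s1→{s1}; now {s1}.
Read '1': s1→∅; now ∅.
No reachable set along the way intersects F.

none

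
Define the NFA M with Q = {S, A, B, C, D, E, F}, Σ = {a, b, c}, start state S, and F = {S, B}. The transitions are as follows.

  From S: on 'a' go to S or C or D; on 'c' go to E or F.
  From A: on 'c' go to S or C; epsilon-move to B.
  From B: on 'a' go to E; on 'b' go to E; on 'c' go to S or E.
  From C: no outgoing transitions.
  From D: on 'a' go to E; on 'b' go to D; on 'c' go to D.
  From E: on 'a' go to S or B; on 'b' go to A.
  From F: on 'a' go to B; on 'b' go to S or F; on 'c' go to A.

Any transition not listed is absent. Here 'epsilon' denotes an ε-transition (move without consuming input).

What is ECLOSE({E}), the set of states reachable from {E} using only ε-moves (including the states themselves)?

{E}

Begin with {E}.
No ε-moves leave this set, so the closure equals the set itself.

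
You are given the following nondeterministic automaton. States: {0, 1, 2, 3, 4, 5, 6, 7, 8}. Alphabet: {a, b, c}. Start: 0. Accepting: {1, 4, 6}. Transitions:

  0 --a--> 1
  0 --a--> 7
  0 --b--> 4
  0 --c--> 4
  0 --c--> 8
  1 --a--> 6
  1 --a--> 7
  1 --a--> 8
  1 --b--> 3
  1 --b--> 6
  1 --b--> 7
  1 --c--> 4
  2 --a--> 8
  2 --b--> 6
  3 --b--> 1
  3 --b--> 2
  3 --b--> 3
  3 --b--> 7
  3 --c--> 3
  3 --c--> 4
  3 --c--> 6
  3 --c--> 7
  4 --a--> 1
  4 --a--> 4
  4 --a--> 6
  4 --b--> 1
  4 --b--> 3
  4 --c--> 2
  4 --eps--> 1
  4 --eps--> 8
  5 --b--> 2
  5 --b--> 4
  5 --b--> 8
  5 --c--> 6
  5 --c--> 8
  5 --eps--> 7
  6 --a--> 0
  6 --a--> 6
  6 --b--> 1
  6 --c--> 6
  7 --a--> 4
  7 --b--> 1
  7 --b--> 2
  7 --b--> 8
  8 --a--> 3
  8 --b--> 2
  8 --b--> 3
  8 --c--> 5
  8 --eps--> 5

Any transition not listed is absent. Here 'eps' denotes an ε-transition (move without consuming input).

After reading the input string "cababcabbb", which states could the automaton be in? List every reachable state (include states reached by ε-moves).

Start in {0}.
Read 'c': 0→{4, 8}; union {4, 8}; ε-closure = {1, 4, 5, 7, 8}.
Read 'a': 1→{6, 7, 8}, 4→{1, 4, 6}, 5→∅, 7→{4}, 8→{3}; union {1, 3, 4, 6, 7, 8}; ε-closure = {1, 3, 4, 5, 6, 7, 8}.
Read 'b': 1→{3, 6, 7}, 3→{1, 2, 3, 7}, 4→{1, 3}, 5→{2, 4, 8}, 6→{1}, 7→{1, 2, 8}, 8→{2, 3}; union {1, 2, 3, 4, 6, 7, 8}; ε-closure = {1, 2, 3, 4, 5, 6, 7, 8}.
Read 'a': 1→{6, 7, 8}, 2→{8}, 3→∅, 4→{1, 4, 6}, 5→∅, 6→{0, 6}, 7→{4}, 8→{3}; union {0, 1, 3, 4, 6, 7, 8}; ε-closure = {0, 1, 3, 4, 5, 6, 7, 8}.
Read 'b': 0→{4}, 1→{3, 6, 7}, 3→{1, 2, 3, 7}, 4→{1, 3}, 5→{2, 4, 8}, 6→{1}, 7→{1, 2, 8}, 8→{2, 3}; union {1, 2, 3, 4, 6, 7, 8}; ε-closure = {1, 2, 3, 4, 5, 6, 7, 8}.
Read 'c': 1→{4}, 2→∅, 3→{3, 4, 6, 7}, 4→{2}, 5→{6, 8}, 6→{6}, 7→∅, 8→{5}; union {2, 3, 4, 5, 6, 7, 8}; ε-closure = {1, 2, 3, 4, 5, 6, 7, 8}.
Read 'a': 1→{6, 7, 8}, 2→{8}, 3→∅, 4→{1, 4, 6}, 5→∅, 6→{0, 6}, 7→{4}, 8→{3}; union {0, 1, 3, 4, 6, 7, 8}; ε-closure = {0, 1, 3, 4, 5, 6, 7, 8}.
Read 'b': 0→{4}, 1→{3, 6, 7}, 3→{1, 2, 3, 7}, 4→{1, 3}, 5→{2, 4, 8}, 6→{1}, 7→{1, 2, 8}, 8→{2, 3}; union {1, 2, 3, 4, 6, 7, 8}; ε-closure = {1, 2, 3, 4, 5, 6, 7, 8}.
Read 'b': 1→{3, 6, 7}, 2→{6}, 3→{1, 2, 3, 7}, 4→{1, 3}, 5→{2, 4, 8}, 6→{1}, 7→{1, 2, 8}, 8→{2, 3}; union {1, 2, 3, 4, 6, 7, 8}; ε-closure = {1, 2, 3, 4, 5, 6, 7, 8}.
Read 'b': 1→{3, 6, 7}, 2→{6}, 3→{1, 2, 3, 7}, 4→{1, 3}, 5→{2, 4, 8}, 6→{1}, 7→{1, 2, 8}, 8→{2, 3}; union {1, 2, 3, 4, 6, 7, 8}; ε-closure = {1, 2, 3, 4, 5, 6, 7, 8}.

{1, 2, 3, 4, 5, 6, 7, 8}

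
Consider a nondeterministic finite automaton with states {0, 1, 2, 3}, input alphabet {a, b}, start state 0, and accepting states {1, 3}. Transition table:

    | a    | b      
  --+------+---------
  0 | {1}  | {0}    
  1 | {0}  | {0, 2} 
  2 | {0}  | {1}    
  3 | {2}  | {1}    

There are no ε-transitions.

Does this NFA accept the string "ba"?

Yes

Start in {0}.
Read 'b': 0→{0}; now {0}.
Read 'a': 0→{1}; now {1}.
The final set {1} contains the accepting state 1.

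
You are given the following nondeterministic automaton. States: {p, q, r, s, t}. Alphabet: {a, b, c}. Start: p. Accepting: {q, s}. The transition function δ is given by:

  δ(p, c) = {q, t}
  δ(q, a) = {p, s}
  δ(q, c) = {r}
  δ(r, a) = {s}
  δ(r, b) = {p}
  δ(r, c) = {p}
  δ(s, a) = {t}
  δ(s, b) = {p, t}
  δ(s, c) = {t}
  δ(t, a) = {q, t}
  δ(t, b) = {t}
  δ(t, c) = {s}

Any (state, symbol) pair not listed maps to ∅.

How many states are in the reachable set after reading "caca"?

4

Start in {p}.
Read 'c': {p} → {q, t}.
Read 'a': {q, t} → {p, q, s, t}.
Read 'c': {p, q, s, t} → {q, r, s, t}.
Read 'a': {q, r, s, t} → {p, q, s, t}.
That set has 4 states.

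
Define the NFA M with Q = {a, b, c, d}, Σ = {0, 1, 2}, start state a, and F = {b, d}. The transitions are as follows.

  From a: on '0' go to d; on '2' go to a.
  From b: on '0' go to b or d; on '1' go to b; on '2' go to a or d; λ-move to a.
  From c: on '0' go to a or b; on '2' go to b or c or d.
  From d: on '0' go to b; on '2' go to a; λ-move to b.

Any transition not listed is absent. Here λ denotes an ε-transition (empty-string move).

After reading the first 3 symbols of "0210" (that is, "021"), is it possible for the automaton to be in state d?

Start in {a}.
Read '0': {a} → {a, b, d}.
Read '2': {a, b, d} → {a, b, d}.
Read '1': {a, b, d} → {a, b}.
State d is not in {a, b}.

No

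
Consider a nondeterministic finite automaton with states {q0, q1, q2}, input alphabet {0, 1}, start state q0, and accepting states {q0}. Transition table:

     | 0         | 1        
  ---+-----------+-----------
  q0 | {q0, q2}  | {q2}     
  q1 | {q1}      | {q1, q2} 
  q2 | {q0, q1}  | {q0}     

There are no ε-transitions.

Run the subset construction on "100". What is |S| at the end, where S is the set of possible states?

Start in {q0}.
Read '1': q0→{q2}; now {q2}.
Read '0': q2→{q0, q1}; now {q0, q1}.
Read '0': q0→{q0, q2}, q1→{q1}; now {q0, q1, q2}.
That set has 3 states.

3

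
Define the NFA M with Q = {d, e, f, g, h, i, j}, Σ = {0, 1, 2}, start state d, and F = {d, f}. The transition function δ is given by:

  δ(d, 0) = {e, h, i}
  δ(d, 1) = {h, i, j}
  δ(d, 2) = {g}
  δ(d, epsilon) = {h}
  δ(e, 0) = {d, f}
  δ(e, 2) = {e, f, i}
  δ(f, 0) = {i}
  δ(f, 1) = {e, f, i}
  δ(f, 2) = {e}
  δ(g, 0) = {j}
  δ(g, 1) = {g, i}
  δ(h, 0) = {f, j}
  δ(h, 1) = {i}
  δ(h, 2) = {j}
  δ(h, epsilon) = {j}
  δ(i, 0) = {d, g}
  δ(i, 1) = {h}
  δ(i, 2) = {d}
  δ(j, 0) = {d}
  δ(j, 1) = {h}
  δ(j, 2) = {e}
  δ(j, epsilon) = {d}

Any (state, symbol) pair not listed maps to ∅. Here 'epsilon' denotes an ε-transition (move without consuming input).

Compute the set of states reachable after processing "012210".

{d, e, f, g, h, i, j}

Start: ε-closure({d}) = {d, h, j}.
Read '0': d→{e, h, i}, h→{f, j}, j→{d}; now {d, e, f, h, i, j}.
Read '1': d→{h, i, j}, e→∅, f→{e, f, i}, h→{i}, i→{h}, j→{h}; union {e, f, h, i, j}; ε-closure = {d, e, f, h, i, j}.
Read '2': d→{g}, e→{e, f, i}, f→{e}, h→{j}, i→{d}, j→{e}; union {d, e, f, g, i, j}; ε-closure = {d, e, f, g, h, i, j}.
Read '2': d→{g}, e→{e, f, i}, f→{e}, g→∅, h→{j}, i→{d}, j→{e}; union {d, e, f, g, i, j}; ε-closure = {d, e, f, g, h, i, j}.
Read '1': d→{h, i, j}, e→∅, f→{e, f, i}, g→{g, i}, h→{i}, i→{h}, j→{h}; union {e, f, g, h, i, j}; ε-closure = {d, e, f, g, h, i, j}.
Read '0': d→{e, h, i}, e→{d, f}, f→{i}, g→{j}, h→{f, j}, i→{d, g}, j→{d}; now {d, e, f, g, h, i, j}.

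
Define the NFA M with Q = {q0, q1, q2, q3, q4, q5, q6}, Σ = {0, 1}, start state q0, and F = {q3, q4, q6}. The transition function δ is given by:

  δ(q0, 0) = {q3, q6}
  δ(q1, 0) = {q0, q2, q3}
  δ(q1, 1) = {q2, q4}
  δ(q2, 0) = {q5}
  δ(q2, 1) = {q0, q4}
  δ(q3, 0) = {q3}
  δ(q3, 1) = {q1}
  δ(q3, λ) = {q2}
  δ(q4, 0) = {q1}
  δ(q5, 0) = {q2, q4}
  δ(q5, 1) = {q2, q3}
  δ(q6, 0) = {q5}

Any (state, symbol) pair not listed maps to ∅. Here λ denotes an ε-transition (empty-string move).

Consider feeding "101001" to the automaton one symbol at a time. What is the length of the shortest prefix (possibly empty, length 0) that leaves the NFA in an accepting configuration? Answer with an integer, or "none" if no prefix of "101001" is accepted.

none

Start in {q0}.
Read '1': q0→∅; now ∅.
The set is empty and remains empty for the remaining 5 symbols.
No reachable set along the way intersects F.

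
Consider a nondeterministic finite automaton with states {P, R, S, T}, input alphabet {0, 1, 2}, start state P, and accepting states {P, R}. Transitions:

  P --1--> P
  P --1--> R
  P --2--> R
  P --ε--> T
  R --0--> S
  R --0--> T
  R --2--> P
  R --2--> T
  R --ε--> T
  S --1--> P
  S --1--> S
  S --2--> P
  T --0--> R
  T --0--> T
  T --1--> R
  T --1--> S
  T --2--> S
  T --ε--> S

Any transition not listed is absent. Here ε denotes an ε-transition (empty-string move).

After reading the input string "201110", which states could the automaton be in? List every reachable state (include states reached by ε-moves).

Start: ε-closure({P}) = {P, S, T}.
Read '2': {P, S, T} → {P, R, S, T}.
Read '0': {P, R, S, T} → {R, S, T}.
Read '1': {R, S, T} → {P, R, S, T}.
Read '1': {P, R, S, T} → {P, R, S, T}.
Read '1': {P, R, S, T} → {P, R, S, T}.
Read '0': {P, R, S, T} → {R, S, T}.

{R, S, T}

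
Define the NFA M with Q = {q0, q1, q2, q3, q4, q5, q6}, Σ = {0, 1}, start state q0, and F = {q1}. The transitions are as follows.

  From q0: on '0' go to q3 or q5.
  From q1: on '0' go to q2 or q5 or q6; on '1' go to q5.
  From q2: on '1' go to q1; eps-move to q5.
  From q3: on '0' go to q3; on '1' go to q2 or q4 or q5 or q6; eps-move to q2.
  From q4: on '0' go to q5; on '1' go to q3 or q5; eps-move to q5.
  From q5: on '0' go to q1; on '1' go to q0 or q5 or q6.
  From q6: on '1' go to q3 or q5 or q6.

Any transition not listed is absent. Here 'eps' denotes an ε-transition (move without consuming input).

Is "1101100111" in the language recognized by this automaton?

No

Start in {q0}.
Read '1': q0→∅; now ∅.
The set is empty and remains empty for the remaining 9 symbols.
The final set ∅ contains no accepting state.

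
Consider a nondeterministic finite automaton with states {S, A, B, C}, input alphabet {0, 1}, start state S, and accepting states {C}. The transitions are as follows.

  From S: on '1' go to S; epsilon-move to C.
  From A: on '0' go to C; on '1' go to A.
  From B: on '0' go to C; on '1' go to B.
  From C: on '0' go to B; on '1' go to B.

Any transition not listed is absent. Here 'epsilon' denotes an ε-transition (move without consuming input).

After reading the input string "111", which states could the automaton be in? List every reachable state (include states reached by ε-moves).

{S, B, C}

Start: ε-closure({S}) = {S, C}.
Read '1': {S, C} → {S, B, C}.
Read '1': {S, B, C} → {S, B, C}.
Read '1': {S, B, C} → {S, B, C}.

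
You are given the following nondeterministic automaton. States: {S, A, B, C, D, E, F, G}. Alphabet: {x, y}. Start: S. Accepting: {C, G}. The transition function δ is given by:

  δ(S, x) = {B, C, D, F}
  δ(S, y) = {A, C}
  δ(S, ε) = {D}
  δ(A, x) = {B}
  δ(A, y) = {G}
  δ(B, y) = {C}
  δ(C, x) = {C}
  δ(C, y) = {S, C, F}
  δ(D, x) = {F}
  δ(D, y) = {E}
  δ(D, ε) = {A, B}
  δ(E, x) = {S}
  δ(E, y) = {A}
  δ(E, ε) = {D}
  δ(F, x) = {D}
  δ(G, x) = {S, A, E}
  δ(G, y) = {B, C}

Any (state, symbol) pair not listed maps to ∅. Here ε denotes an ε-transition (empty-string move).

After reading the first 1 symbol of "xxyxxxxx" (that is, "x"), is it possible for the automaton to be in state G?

No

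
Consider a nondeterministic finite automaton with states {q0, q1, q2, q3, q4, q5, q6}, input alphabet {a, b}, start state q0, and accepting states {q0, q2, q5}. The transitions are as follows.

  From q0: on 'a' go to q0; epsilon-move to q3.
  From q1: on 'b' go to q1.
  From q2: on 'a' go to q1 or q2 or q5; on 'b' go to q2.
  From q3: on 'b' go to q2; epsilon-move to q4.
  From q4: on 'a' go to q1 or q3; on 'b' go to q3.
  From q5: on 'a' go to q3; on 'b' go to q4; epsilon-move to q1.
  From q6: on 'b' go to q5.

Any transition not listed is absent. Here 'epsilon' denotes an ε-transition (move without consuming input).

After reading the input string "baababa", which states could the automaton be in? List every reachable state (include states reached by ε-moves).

Start: ε-closure({q0}) = {q0, q3, q4}.
Read 'b': q0→∅, q3→{q2}, q4→{q3}; union {q2, q3}; ε-closure = {q2, q3, q4}.
Read 'a': q2→{q1, q2, q5}, q3→∅, q4→{q1, q3}; union {q1, q2, q3, q5}; ε-closure = {q1, q2, q3, q4, q5}.
Read 'a': q1→∅, q2→{q1, q2, q5}, q3→∅, q4→{q1, q3}, q5→{q3}; union {q1, q2, q3, q5}; ε-closure = {q1, q2, q3, q4, q5}.
Read 'b': q1→{q1}, q2→{q2}, q3→{q2}, q4→{q3}, q5→{q4}; now {q1, q2, q3, q4}.
Read 'a': q1→∅, q2→{q1, q2, q5}, q3→∅, q4→{q1, q3}; union {q1, q2, q3, q5}; ε-closure = {q1, q2, q3, q4, q5}.
Read 'b': q1→{q1}, q2→{q2}, q3→{q2}, q4→{q3}, q5→{q4}; now {q1, q2, q3, q4}.
Read 'a': q1→∅, q2→{q1, q2, q5}, q3→∅, q4→{q1, q3}; union {q1, q2, q3, q5}; ε-closure = {q1, q2, q3, q4, q5}.

{q1, q2, q3, q4, q5}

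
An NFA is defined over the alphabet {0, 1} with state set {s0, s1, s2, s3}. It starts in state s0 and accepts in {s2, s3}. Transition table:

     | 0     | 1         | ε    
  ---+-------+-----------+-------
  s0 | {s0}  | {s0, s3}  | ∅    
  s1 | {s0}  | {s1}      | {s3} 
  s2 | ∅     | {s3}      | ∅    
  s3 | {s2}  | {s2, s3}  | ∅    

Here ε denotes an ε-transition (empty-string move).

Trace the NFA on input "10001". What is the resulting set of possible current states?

{s0, s3}

Start in {s0}.
Read '1': {s0} → {s0, s3}.
Read '0': {s0, s3} → {s0, s2}.
Read '0': {s0, s2} → {s0}.
Read '0': {s0} → {s0}.
Read '1': {s0} → {s0, s3}.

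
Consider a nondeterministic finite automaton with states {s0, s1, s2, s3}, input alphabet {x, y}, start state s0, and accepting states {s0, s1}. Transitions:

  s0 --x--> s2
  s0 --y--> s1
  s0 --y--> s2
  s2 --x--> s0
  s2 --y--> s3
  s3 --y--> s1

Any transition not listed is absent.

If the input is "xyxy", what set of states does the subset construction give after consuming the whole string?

Start in {s0}.
Read 'x': {s0} → {s2}.
Read 'y': {s2} → {s3}.
Read 'x': {s3} → ∅.
The set is empty and remains empty for the remaining 1 symbol.

∅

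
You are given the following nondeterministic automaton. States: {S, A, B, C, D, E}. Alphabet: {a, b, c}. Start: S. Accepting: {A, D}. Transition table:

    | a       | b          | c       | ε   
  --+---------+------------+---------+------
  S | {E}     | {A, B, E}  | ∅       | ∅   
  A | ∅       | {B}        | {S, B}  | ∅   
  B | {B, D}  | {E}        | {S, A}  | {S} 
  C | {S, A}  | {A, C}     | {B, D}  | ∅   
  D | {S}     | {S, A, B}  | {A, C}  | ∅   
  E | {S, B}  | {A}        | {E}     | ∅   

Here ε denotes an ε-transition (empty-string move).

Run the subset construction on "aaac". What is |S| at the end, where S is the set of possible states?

4

Start in {S}.
Read 'a': S→{E}; now {E}.
Read 'a': E→{S, B}; now {S, B}.
Read 'a': S→{E}, B→{B, D}; union {B, D, E}; ε-closure = {S, B, D, E}.
Read 'c': S→∅, B→{S, A}, D→{A, C}, E→{E}; now {S, A, C, E}.
That set has 4 states.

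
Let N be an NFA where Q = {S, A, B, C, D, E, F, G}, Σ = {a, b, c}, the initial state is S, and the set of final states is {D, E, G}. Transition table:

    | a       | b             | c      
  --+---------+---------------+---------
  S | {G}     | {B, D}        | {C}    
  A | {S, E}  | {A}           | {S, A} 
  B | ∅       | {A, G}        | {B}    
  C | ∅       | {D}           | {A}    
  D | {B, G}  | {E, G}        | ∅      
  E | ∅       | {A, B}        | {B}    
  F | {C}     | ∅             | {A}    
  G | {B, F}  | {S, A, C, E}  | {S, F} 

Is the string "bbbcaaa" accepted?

No

Start in {S}.
Read 'b': {S} → {B, D}.
Read 'b': {B, D} → {A, E, G}.
Read 'b': {A, E, G} → {S, A, B, C, E}.
Read 'c': {S, A, B, C, E} → {S, A, B, C}.
Read 'a': {S, A, B, C} → {S, E, G}.
Read 'a': {S, E, G} → {B, F, G}.
Read 'a': {B, F, G} → {B, C, F}.
The final set {B, C, F} contains no accepting state.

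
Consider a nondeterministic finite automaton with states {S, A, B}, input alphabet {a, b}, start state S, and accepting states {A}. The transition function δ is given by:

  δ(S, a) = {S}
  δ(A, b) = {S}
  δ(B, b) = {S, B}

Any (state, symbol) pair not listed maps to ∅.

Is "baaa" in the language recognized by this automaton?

Start in {S}.
Read 'b': S→∅; now ∅.
The set is empty and remains empty for the remaining 3 symbols.
The final set ∅ contains no accepting state.

No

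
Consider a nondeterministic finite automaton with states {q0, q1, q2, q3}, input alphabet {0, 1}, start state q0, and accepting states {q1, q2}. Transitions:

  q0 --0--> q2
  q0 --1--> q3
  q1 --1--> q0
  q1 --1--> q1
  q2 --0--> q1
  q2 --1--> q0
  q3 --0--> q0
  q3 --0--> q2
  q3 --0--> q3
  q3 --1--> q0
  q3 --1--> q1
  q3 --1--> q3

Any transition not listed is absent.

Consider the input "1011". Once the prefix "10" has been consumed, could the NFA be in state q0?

Start in {q0}.
Read '1': {q0} → {q3}.
Read '0': {q3} → {q0, q2, q3}.
State q0 is in {q0, q2, q3}.

Yes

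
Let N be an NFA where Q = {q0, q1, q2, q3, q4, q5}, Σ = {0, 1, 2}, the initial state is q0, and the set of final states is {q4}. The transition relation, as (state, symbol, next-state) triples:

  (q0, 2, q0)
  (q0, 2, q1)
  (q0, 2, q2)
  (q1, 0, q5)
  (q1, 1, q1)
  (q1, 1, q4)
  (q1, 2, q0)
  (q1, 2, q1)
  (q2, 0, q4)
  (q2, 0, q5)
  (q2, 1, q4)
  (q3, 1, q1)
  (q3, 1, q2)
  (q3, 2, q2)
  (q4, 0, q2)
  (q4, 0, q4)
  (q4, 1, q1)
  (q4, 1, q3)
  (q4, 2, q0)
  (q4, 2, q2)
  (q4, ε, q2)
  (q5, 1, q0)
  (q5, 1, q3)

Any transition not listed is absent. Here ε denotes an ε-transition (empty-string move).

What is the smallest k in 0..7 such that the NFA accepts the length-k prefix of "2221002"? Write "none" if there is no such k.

Start in {q0}.
Read '2': q0→{q0, q1, q2}; now {q0, q1, q2}.
Read '2': q0→{q0, q1, q2}, q1→{q0, q1}, q2→∅; now {q0, q1, q2}.
Read '2': q0→{q0, q1, q2}, q1→{q0, q1}, q2→∅; now {q0, q1, q2}.
Read '1': q0→∅, q1→{q1, q4}, q2→{q4}; union {q1, q4}; ε-closure = {q1, q2, q4}.
None of the earlier sets intersect F, but {q1, q2, q4} does.

4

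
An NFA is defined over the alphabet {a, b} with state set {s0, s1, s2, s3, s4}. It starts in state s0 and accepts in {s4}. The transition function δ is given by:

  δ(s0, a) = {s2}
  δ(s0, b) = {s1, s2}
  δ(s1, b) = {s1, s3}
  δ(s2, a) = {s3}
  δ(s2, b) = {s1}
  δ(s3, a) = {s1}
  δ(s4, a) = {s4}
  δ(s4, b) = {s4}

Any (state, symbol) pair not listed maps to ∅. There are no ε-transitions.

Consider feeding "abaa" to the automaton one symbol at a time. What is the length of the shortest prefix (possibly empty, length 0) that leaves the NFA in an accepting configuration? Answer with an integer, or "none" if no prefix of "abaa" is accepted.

none

Start in {s0}.
Read 'a': {s0} → {s2}.
Read 'b': {s2} → {s1}.
Read 'a': {s1} → ∅.
The set is empty and remains empty for the remaining 1 symbol.
No reachable set along the way intersects F.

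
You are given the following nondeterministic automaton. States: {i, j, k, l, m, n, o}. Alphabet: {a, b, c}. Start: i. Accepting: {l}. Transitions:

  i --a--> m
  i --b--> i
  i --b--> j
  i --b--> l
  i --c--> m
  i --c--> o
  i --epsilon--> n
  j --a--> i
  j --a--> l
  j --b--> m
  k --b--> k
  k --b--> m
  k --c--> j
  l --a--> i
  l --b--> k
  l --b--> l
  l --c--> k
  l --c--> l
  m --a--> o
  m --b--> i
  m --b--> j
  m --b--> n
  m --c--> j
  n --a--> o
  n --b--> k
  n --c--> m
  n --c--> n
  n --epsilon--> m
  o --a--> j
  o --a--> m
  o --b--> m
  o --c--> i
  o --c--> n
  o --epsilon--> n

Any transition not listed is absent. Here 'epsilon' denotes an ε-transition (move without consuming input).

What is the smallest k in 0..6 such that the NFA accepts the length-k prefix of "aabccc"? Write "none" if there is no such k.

none

Start: ε-closure({i}) = {i, m, n}.
Read 'a': i→{m}, m→{o}, n→{o}; union {m, o}; ε-closure = {m, n, o}.
Read 'a': m→{o}, n→{o}, o→{j, m}; union {j, m, o}; ε-closure = {j, m, n, o}.
Read 'b': j→{m}, m→{i, j, n}, n→{k}, o→{m}; now {i, j, k, m, n}.
Read 'c': i→{m, o}, j→∅, k→{j}, m→{j}, n→{m, n}; now {j, m, n, o}.
Read 'c': j→∅, m→{j}, n→{m, n}, o→{i, n}; now {i, j, m, n}.
Read 'c': i→{m, o}, j→∅, m→{j}, n→{m, n}; now {j, m, n, o}.
No reachable set along the way intersects F.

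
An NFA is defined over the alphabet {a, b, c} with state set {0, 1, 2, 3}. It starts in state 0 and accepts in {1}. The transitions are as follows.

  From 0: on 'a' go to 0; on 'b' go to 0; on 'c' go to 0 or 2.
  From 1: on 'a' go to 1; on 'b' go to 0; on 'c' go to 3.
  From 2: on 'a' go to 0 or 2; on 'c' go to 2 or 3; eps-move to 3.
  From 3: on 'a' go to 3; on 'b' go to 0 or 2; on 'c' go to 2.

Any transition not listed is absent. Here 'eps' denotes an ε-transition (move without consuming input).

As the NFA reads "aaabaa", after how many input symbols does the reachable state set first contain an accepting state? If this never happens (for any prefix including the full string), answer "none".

Start in {0}.
Read 'a': 0→{0}; now {0}.
Read 'a': 0→{0}; now {0}.
Read 'a': 0→{0}; now {0}.
Read 'b': 0→{0}; now {0}.
Read 'a': 0→{0}; now {0}.
Read 'a': 0→{0}; now {0}.
No reachable set along the way intersects F.

none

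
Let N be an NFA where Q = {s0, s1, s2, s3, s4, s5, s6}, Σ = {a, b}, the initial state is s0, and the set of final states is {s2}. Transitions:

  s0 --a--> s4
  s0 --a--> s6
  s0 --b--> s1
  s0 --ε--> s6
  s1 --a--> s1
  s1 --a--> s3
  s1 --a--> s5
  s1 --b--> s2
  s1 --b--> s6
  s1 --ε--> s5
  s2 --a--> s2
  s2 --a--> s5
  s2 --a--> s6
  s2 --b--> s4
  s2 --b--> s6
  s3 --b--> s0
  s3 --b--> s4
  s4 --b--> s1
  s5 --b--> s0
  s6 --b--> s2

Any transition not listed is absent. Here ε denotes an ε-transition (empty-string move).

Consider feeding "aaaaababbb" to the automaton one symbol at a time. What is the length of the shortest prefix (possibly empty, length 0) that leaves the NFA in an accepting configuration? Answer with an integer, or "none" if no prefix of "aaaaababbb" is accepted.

none

Start: ε-closure({s0}) = {s0, s6}.
Read 'a': {s0, s6} → {s4, s6}.
Read 'a': {s4, s6} → ∅.
The set is empty and remains empty for the remaining 8 symbols.
No reachable set along the way intersects F.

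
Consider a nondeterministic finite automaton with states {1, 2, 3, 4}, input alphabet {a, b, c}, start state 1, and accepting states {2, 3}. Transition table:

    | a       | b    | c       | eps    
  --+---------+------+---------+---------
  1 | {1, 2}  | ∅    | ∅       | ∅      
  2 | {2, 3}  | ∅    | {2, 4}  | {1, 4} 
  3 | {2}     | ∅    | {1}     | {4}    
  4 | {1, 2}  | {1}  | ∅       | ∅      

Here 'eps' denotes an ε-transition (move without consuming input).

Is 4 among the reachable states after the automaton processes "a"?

Yes

Start in {1}.
Read 'a': 1→{1, 2}; union {1, 2}; ε-closure = {1, 2, 4}.
State 4 is in {1, 2, 4}.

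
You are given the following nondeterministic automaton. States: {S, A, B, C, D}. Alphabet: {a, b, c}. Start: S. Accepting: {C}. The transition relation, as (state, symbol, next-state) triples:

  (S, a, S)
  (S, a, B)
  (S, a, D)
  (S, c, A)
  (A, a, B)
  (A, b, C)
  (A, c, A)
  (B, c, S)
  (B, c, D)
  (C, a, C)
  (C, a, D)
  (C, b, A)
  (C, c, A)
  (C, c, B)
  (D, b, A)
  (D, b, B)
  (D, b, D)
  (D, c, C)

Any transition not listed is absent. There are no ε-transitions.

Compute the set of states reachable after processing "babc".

∅

Start in {S}.
Read 'b': S→∅; now ∅.
The set is empty and remains empty for the remaining 3 symbols.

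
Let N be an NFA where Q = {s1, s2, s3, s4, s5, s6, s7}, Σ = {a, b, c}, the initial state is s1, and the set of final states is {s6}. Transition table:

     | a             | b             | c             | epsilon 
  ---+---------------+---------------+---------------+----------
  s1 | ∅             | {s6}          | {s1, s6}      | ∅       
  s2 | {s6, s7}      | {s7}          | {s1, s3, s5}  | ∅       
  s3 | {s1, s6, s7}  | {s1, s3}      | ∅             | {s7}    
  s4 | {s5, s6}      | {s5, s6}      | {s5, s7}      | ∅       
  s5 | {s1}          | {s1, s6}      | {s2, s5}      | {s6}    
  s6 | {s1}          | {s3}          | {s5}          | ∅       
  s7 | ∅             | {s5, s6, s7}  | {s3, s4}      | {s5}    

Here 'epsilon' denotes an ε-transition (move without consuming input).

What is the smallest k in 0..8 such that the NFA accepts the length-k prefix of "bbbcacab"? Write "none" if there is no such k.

1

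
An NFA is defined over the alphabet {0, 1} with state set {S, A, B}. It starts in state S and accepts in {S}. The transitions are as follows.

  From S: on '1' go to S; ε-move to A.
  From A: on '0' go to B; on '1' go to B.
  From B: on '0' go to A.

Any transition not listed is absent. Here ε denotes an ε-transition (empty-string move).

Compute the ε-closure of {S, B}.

Begin with {S, B}.
ε-move S → A; add A.

{S, A, B}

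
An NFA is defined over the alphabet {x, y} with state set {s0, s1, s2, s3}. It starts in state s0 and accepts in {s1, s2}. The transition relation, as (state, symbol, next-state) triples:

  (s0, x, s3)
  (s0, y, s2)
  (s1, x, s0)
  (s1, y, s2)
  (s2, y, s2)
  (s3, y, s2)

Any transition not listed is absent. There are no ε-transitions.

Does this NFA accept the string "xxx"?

No

Start in {s0}.
Read 'x': {s0} → {s3}.
Read 'x': {s3} → ∅.
The set is empty and remains empty for the remaining 1 symbol.
The final set ∅ contains no accepting state.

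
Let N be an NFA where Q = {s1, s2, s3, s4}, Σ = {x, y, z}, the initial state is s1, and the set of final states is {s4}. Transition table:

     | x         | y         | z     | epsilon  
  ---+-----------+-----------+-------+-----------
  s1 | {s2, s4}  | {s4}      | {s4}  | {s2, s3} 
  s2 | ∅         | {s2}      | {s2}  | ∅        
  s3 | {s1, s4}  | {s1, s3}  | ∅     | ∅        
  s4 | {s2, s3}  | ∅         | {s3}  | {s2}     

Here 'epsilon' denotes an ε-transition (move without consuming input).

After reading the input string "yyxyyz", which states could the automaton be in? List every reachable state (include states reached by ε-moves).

{s2, s3, s4}

Start: ε-closure({s1}) = {s1, s2, s3}.
Read 'y': s1→{s4}, s2→{s2}, s3→{s1, s3}; now {s1, s2, s3, s4}.
Read 'y': s1→{s4}, s2→{s2}, s3→{s1, s3}, s4→∅; now {s1, s2, s3, s4}.
Read 'x': s1→{s2, s4}, s2→∅, s3→{s1, s4}, s4→{s2, s3}; now {s1, s2, s3, s4}.
Read 'y': s1→{s4}, s2→{s2}, s3→{s1, s3}, s4→∅; now {s1, s2, s3, s4}.
Read 'y': s1→{s4}, s2→{s2}, s3→{s1, s3}, s4→∅; now {s1, s2, s3, s4}.
Read 'z': s1→{s4}, s2→{s2}, s3→∅, s4→{s3}; now {s2, s3, s4}.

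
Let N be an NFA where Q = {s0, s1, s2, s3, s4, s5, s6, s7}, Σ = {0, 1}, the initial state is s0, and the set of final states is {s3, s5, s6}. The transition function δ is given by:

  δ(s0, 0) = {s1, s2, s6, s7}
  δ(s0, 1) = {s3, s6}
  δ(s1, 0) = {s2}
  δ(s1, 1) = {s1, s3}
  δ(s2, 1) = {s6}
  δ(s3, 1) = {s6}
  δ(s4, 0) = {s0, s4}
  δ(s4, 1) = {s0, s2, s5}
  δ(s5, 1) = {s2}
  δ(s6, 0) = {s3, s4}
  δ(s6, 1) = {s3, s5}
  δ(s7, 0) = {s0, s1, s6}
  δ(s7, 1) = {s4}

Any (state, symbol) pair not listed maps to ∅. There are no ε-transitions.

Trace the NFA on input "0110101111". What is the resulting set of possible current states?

Start in {s0}.
Read '0': s0→{s1, s2, s6, s7}; now {s1, s2, s6, s7}.
Read '1': s1→{s1, s3}, s2→{s6}, s6→{s3, s5}, s7→{s4}; now {s1, s3, s4, s5, s6}.
Read '1': s1→{s1, s3}, s3→{s6}, s4→{s0, s2, s5}, s5→{s2}, s6→{s3, s5}; now {s0, s1, s2, s3, s5, s6}.
Read '0': s0→{s1, s2, s6, s7}, s1→{s2}, s2→∅, s3→∅, s5→∅, s6→{s3, s4}; now {s1, s2, s3, s4, s6, s7}.
Read '1': s1→{s1, s3}, s2→{s6}, s3→{s6}, s4→{s0, s2, s5}, s6→{s3, s5}, s7→{s4}; now {s0, s1, s2, s3, s4, s5, s6}.
Read '0': s0→{s1, s2, s6, s7}, s1→{s2}, s2→∅, s3→∅, s4→{s0, s4}, s5→∅, s6→{s3, s4}; now {s0, s1, s2, s3, s4, s6, s7}.
Read '1': s0→{s3, s6}, s1→{s1, s3}, s2→{s6}, s3→{s6}, s4→{s0, s2, s5}, s6→{s3, s5}, s7→{s4}; now {s0, s1, s2, s3, s4, s5, s6}.
Read '1': s0→{s3, s6}, s1→{s1, s3}, s2→{s6}, s3→{s6}, s4→{s0, s2, s5}, s5→{s2}, s6→{s3, s5}; now {s0, s1, s2, s3, s5, s6}.
Read '1': s0→{s3, s6}, s1→{s1, s3}, s2→{s6}, s3→{s6}, s5→{s2}, s6→{s3, s5}; now {s1, s2, s3, s5, s6}.
Read '1': s1→{s1, s3}, s2→{s6}, s3→{s6}, s5→{s2}, s6→{s3, s5}; now {s1, s2, s3, s5, s6}.

{s1, s2, s3, s5, s6}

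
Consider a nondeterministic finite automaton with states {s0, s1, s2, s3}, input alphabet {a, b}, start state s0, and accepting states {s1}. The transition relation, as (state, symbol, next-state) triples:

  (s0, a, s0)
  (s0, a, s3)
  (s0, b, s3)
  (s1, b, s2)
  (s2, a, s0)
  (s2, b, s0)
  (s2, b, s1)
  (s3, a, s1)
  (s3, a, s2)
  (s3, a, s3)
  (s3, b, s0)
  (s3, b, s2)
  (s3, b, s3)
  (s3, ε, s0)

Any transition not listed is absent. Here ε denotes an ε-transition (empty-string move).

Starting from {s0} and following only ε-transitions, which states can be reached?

Begin with {s0}.
No ε-moves leave this set, so the closure equals the set itself.

{s0}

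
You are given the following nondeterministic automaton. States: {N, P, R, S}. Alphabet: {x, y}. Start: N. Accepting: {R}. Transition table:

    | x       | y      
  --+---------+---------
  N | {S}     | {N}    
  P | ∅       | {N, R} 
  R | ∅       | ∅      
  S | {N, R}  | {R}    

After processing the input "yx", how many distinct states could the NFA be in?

Start in {N}.
Read 'y': {N} → {N}.
Read 'x': {N} → {S}.
That set has 1 state.

1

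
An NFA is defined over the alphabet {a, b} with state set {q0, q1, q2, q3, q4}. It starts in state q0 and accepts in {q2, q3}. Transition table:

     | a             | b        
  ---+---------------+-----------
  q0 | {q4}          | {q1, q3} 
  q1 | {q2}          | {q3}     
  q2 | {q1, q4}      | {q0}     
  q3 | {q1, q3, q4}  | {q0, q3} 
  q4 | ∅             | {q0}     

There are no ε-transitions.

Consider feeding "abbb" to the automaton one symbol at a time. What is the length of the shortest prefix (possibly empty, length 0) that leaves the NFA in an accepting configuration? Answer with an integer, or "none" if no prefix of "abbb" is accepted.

Start in {q0}.
Read 'a': q0→{q4}; now {q4}.
Read 'b': q4→{q0}; now {q0}.
Read 'b': q0→{q1, q3}; now {q1, q3}.
None of the earlier sets intersect F, but {q1, q3} does.

3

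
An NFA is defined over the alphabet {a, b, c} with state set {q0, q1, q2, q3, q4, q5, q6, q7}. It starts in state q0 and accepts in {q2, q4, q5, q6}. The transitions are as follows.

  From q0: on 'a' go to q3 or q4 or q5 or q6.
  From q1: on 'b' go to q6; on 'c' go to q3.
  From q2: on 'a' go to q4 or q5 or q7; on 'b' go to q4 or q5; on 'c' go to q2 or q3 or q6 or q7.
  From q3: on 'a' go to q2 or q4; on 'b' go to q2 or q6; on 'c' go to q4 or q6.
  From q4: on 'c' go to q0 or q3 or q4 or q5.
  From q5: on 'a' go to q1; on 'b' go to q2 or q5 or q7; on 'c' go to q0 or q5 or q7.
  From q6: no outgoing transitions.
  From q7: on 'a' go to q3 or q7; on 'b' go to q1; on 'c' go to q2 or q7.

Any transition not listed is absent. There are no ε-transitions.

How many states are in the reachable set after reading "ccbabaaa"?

Start in {q0}.
Read 'c': q0→∅; now ∅.
The set is empty and remains empty for the remaining 7 symbols.
That set has 0 states.

0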